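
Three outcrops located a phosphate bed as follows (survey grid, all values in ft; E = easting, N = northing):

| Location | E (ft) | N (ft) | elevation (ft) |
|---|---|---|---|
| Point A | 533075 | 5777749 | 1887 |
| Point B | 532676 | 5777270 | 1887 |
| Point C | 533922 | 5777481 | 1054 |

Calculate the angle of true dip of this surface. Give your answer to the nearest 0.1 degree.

45.4°

Let the plane be z = a·E + b·N + c.
Point B−Point A: −399a − 479b = 0;  Point C−Point A: 847a − 268b = −833.
Solving gives a = −0.77833, b = 0.64834.
Gradient magnitude |∇z| = √(a² + b²) = √(0.60580 + 0.42034) = 1.01299.
True dip = arctan(1.01299) = 45.4°, dipping toward SE (azimuth ≈ 130°).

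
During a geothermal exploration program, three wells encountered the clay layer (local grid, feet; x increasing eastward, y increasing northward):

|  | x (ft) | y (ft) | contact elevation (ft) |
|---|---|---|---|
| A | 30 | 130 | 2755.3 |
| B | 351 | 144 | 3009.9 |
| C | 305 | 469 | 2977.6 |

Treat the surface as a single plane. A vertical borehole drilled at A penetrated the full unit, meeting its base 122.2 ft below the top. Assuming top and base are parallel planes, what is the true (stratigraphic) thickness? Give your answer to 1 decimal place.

Two edge vectors: A→B = (321, 14, 254.6), A→C = (275, 339, 222.3).
Normal n = (A→B) × (A→C) = (-83197.2, -1343.3, 104969).
So ∂z/∂x = −n_x/n_z = 0.79259 and ∂z/∂y = −n_y/n_z = 0.01280.
|∇z| = √(a²+b²) = 0.79269, so dip δ = arctan(0.79269) = 38.40°.
True thickness = vertical thickness × cos δ = 122.2 × cos 38.40° = 95.8 ft.

95.8 ft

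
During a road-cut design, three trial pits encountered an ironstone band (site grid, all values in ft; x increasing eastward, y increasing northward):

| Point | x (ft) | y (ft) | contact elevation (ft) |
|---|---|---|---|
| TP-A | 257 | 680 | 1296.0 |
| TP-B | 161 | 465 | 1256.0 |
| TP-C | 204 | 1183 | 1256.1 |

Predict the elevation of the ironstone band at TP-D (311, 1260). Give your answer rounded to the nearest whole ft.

1305 ft

Two edge vectors: TP-A→TP-B = (-96, -215, -40), TP-A→TP-C = (-53, 503, -39.9).
Normal n = (TP-A→TP-B) × (TP-A→TP-C) = (28698.5, -1710.4, -59683).
So ∂z/∂x = −n_x/n_z = 0.48085 and ∂z/∂y = −n_y/n_z = −0.02866.
Intercept c from TP-A: 1296 − 123.58 + 19.49 = 1191.91.
At (311, 1260): z = 149.5 − 36.1 + 1191.91 = 1305.3 ft.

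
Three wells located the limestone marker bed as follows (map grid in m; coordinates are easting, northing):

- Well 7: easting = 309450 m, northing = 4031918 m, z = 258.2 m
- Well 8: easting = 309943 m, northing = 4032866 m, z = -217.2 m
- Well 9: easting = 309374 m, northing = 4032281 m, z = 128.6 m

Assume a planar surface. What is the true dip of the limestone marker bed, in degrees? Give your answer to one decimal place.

Let the plane be z = a·easting + b·northing + c.
Well 8−Well 7: 493a + 948b = −475.4;  Well 9−Well 7: −76a + 363b = −129.6.
Solving gives a = −0.19804, b = −0.39849.
Gradient magnitude |∇z| = √(a² + b²) = √(0.03922 + 0.15879) = 0.44499.
True dip = arctan(0.44499) = 24.0°, dipping toward NNE (azimuth ≈ 026°).

24.0°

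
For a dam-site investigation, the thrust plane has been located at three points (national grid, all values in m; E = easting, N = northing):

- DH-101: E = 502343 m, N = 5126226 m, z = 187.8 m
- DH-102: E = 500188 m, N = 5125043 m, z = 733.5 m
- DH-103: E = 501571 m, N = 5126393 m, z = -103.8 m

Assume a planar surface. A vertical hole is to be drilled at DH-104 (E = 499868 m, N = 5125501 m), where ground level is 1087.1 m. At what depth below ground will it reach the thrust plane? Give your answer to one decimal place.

Two edge vectors: DH-101→DH-102 = (-2155, -1183, 545.7), DH-101→DH-103 = (-772, 167, -291.6).
Normal n = (DH-101→DH-102) × (DH-101→DH-103) = (253830.9, -1049678.4, -1273161).
So ∂z/∂E = −n_x/n_z = 0.199370622 and ∂z/∂N = −n_y/n_z = −0.824466348.
Intercept c from DH-101: 187.8 − 100152.44 + 4226400.83 = 4126436.19.
At (499868, 5125501): z_contact = 99658.99 − 4225803.09 + 4126436.19 = 292.10 m.
Depth below ground = 1087.1 − 292.10 = 795.0 m.

795.0 m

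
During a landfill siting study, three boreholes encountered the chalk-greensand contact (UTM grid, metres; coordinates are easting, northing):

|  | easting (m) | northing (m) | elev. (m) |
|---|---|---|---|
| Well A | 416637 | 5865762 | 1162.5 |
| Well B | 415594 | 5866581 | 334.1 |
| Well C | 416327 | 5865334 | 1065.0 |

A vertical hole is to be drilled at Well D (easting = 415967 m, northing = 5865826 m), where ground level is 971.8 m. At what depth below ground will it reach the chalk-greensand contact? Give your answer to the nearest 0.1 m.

Let the plane be z = a·easting + b·northing + c.
Well B−Well A: −1043a + 819b = −828.4;  Well C−Well A: −310a − 428b = −97.5.
Solving gives a = 0.620321893, b = −0.221494829.
Then c = 1162.5 − a·416637 − b·5865762 = 1041949.40.
At (415967, 5865826): z_contact = 258033.44 − 1299250.13 + 1041949.40 = 732.71 m.
Depth below ground = 971.8 − 732.71 = 239.1 m.

239.1 m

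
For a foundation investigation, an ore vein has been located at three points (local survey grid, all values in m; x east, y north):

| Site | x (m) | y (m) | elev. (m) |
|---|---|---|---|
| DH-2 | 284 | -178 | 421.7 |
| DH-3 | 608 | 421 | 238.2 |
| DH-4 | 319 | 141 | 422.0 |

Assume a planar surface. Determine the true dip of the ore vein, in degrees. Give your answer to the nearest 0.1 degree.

Two edge vectors: DH-2→DH-3 = (324, 599, -183.5), DH-2→DH-4 = (35, 319, 0.3).
Normal n = (DH-2→DH-3) × (DH-2→DH-4) = (58716.2, -6519.7, 82391).
So ∂z/∂x = −n_x/n_z = −0.71265 and ∂z/∂y = −n_y/n_z = 0.07913.
Gradient magnitude |∇z| = √(a² + b²) = √(0.50787 + 0.00626) = 0.71703.
True dip = arctan(0.71703) = 35.6°, dipping toward E (azimuth ≈ 096°).

35.6°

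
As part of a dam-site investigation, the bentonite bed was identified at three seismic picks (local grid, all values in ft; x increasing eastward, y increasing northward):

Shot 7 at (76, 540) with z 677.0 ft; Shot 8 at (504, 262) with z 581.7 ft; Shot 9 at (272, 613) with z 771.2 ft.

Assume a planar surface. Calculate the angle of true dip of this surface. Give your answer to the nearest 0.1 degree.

35.9°

Let the plane be z = a·x + b·y + c.
Shot 8−Shot 7: 428a − 278b = −95.3;  Shot 9−Shot 7: 196a + 73b = 94.2.
Solving gives a = 0.22431, b = 0.68815.
Gradient magnitude |∇z| = √(a² + b²) = √(0.05032 + 0.47355) = 0.72379.
True dip = arctan(0.72379) = 35.9°, dipping toward SSW (azimuth ≈ 198°).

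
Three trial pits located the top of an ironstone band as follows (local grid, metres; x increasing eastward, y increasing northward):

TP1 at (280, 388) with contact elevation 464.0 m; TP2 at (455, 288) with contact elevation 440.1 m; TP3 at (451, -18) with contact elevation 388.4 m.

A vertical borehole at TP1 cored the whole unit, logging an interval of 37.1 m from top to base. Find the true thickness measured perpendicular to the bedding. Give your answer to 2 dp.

36.55 m

Two edge vectors: TP1→TP2 = (175, -100, -23.9), TP1→TP3 = (171, -406, -75.6).
Normal n = (TP1→TP2) × (TP1→TP3) = (-2143.4, 9143.1, -53950).
So ∂z/∂x = −n_x/n_z = −0.03973 and ∂z/∂y = −n_y/n_z = 0.16947.
|∇z| = √(a²+b²) = 0.17407, so dip δ = arctan(0.17407) = 9.87°.
True thickness = vertical thickness × cos δ = 37.1 × cos 9.87° = 36.55 m.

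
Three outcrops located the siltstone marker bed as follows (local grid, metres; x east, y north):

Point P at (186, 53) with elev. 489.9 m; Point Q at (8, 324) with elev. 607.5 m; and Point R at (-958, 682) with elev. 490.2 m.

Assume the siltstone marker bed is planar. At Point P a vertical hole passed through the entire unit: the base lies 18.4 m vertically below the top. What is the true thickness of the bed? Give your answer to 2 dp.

Two edge vectors: Point P→Point Q = (-178, 271, 117.6), Point P→Point R = (-1144, 629, 0.3).
Normal n = (Point P→Point Q) × (Point P→Point R) = (-73889.1, -134481, 198062).
So ∂z/∂x = −n_x/n_z = 0.37306 and ∂z/∂y = −n_y/n_z = 0.67898.
|∇z| = √(a²+b²) = 0.77472, so dip δ = arctan(0.77472) = 37.77°.
True thickness = vertical thickness × cos δ = 18.4 × cos 37.77° = 14.55 m.

14.55 m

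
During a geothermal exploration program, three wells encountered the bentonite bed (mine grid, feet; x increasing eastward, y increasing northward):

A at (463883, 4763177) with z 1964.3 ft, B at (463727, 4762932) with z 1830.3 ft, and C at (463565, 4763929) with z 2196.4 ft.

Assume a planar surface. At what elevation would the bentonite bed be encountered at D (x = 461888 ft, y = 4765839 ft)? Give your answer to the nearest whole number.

2590 ft

Let the plane be z = a·x + b·y + c.
B−A: −156a − 245b = −134;  C−A: −318a + 752b = 232.1.
Solving gives a = 0.22489013, b = 0.40374343.
Then c = 1964.3 − a·463883 − b·4763177 = −2025459.83.
At (461888, 4765839): z = 103874.1 + 1924176.2 − 2025459.83 = 2590.4 ft.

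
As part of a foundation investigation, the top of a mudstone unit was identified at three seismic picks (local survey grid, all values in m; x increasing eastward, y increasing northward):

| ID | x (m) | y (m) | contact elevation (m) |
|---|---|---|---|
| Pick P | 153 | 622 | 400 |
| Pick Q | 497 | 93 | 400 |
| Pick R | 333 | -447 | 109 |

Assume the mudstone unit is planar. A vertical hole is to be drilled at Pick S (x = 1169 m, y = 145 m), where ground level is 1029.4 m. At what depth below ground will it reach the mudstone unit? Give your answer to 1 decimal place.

230.7 m

Two edge vectors: Pick P→Pick Q = (344, -529, 0), Pick P→Pick R = (180, -1069, -291).
Normal n = (Pick P→Pick Q) × (Pick P→Pick R) = (153939, 100104, -272516).
So ∂z/∂x = −n_x/n_z = 0.564881 and ∂z/∂y = −n_y/n_z = 0.367333.
Intercept c from Pick P: 400 − 86.43 − 228.48 = 85.09.
At (1169, 145): z_contact = 660.35 + 53.26 + 85.09 = 798.70 m.
Depth below ground = 1029.4 − 798.70 = 230.7 m.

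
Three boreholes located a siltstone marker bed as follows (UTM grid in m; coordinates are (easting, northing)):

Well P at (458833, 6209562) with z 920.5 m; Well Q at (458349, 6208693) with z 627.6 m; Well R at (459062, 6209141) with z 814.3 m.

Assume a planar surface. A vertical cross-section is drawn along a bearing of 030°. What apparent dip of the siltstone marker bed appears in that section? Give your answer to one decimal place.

16.3°

Let the plane be z = a·E + b·N + c.
Well Q−Well P: −484a − 869b = −292.9;  Well R−Well P: 229a − 421b = −106.2.
Solving gives a = 0.07703, b = 0.29415.
Unit vector along 030° is (sin 30°, cos 30°) = (0.5000, 0.8660).
Slope in that direction = a·(0.5000) + b·(0.8660) = 0.29326.
Apparent dip = arctan|0.29326| = 16.3° (true dip is 16.9°, so apparent ≤ true as expected).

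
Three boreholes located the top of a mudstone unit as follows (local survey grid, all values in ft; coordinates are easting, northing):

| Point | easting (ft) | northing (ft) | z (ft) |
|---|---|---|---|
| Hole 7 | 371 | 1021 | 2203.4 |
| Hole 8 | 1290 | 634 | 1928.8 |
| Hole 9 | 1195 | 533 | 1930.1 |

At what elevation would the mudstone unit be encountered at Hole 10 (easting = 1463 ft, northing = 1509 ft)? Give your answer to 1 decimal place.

2059.2 ft

Two edge vectors: Hole 7→Hole 8 = (919, -387, -274.6), Hole 7→Hole 9 = (824, -488, -273.3).
Normal n = (Hole 7→Hole 8) × (Hole 7→Hole 9) = (-28237.7, 24892.3, -129584).
So ∂z/∂easting = −n_x/n_z = −0.217910 and ∂z/∂northing = −n_y/n_z = 0.192094.
Intercept c from Hole 7: 2203.4 + 80.84 − 196.13 = 2088.12.
At (1463, 1509): z = −318.8 + 289.9 + 2088.12 = 2059.2 ft.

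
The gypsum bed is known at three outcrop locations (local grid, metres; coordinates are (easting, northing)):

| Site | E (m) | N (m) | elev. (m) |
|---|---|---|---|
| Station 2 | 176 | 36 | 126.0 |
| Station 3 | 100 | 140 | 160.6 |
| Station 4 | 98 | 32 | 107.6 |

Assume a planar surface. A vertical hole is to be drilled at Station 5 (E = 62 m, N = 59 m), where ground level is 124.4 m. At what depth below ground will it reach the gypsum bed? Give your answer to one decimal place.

Let the plane be z = a·E + b·N + c.
Station 3−Station 2: −76a + 104b = 34.6;  Station 4−Station 2: −78a − 4b = −18.4.
Solving gives a = 0.21093, b = 0.48683.
Then c = 126 − a·176 − b·36 = 71.35.
At (62, 59): z_contact = 13.08 + 28.72 + 71.35 = 113.15 m.
Depth below ground = 124.4 − 113.15 = 11.2 m.

11.2 m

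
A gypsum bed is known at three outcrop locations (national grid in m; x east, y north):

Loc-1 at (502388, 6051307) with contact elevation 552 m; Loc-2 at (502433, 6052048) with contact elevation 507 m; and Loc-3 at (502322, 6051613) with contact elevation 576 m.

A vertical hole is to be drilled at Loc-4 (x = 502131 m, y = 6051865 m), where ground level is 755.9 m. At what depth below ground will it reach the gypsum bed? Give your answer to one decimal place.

91.3 m

Let the plane be z = a·x + b·y + c.
Loc-2−Loc-1: 45a + 741b = −45;  Loc-3−Loc-1: −66a + 306b = 24.
Solving gives a = −0.503446295, b = −0.030155083.
Then c = 552 − a·502388 − b·6051307 = 435955.04.
At (502131, 6051865): z_contact = −252795.99 − 182494.49 + 435955.04 = 664.56 m.
Depth below ground = 755.9 − 664.56 = 91.3 m.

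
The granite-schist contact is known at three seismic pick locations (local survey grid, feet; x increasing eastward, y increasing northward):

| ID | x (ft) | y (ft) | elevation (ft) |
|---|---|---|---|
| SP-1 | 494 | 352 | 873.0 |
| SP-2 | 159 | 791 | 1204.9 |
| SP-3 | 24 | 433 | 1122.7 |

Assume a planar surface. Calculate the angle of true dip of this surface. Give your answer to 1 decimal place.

31.5°

Let the plane be z = a·x + b·y + c.
SP-2−SP-1: −335a + 439b = 331.9;  SP-3−SP-1: −470a + 81b = 249.7.
Solving gives a = −0.46170, b = 0.40371.
Gradient magnitude |∇z| = √(a² + b²) = √(0.21317 + 0.16298) = 0.61331.
True dip = arctan(0.61331) = 31.5°, dipping toward SE (azimuth ≈ 131°).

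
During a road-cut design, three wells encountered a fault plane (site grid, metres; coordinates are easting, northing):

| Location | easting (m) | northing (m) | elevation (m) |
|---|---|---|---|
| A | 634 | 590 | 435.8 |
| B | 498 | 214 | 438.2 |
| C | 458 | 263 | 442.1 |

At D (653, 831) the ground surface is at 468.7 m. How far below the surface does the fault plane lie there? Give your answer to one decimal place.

Two edge vectors: A→B = (-136, -376, 2.4), A→C = (-176, -327, 6.3).
Normal n = (A→B) × (A→C) = (-1584, 434.4, -21704).
So ∂z/∂easting = −n_x/n_z = −0.07298 and ∂z/∂northing = −n_y/n_z = 0.02001.
Intercept c from A: 435.8 + 46.27 − 11.81 = 470.26.
At (653, 831): z_contact = −47.66 + 16.63 + 470.26 = 439.24 m.
Depth below ground = 468.7 − 439.24 = 29.5 m.

29.5 m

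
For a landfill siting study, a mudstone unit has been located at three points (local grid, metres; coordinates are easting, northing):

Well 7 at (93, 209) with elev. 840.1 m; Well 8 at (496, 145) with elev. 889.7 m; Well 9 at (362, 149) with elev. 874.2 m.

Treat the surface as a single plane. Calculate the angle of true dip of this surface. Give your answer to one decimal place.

Let the plane be z = a·easting + b·northing + c.
Well 8−Well 7: 403a − 64b = 49.6;  Well 9−Well 7: 269a − 60b = 34.1.
Solving gives a = 0.11396, b = −0.05742.
Gradient magnitude |∇z| = √(a² + b²) = √(0.01299 + 0.00330) = 0.12761.
True dip = arctan(0.12761) = 7.3°, dipping toward WNW (azimuth ≈ 297°).

7.3°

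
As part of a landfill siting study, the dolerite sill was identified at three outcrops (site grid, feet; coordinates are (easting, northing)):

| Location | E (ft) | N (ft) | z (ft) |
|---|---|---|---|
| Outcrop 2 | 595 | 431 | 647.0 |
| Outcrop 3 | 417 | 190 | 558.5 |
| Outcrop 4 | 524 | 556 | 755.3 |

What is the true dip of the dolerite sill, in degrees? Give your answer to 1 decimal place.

Let the plane be z = a·E + b·N + c.
Outcrop 3−Outcrop 2: −178a − 241b = −88.5;  Outcrop 4−Outcrop 2: −71a + 125b = 108.3.
Solving gives a = −0.38205, b = 0.64940.
Gradient magnitude |∇z| = √(a² + b²) = √(0.14596 + 0.42172) = 0.75344.
True dip = arctan(0.75344) = 37.0°, dipping toward SSE (azimuth ≈ 150°).

37.0°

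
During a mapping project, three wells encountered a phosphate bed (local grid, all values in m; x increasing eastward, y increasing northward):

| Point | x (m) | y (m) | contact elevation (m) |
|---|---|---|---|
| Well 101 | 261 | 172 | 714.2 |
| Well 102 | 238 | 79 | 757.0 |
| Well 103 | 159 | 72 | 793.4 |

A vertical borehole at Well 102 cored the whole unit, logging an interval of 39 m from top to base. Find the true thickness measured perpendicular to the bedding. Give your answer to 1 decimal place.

Two edge vectors: Well 101→Well 102 = (-23, -93, 42.8), Well 101→Well 103 = (-102, -100, 79.2).
Normal n = (Well 101→Well 102) × (Well 101→Well 103) = (-3085.6, -2544, -7186).
So ∂z/∂x = −n_x/n_z = −0.42939 and ∂z/∂y = −n_y/n_z = −0.35402.
|∇z| = √(a²+b²) = 0.55651, so dip δ = arctan(0.55651) = 29.10°.
True thickness = vertical thickness × cos δ = 39 × cos 29.10° = 34.1 m.

34.1 m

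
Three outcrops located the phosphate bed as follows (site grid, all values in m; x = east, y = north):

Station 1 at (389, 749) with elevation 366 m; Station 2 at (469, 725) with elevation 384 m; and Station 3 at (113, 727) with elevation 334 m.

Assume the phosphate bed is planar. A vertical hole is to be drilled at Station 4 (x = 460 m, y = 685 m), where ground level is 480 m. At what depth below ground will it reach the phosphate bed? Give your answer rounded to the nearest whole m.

Let the plane be z = a·x + b·y + c.
Station 2−Station 1: 80a − 24b = 18;  Station 3−Station 1: −276a − 22b = −32.
Solving gives a = 0.13884, b = −0.28721.
Then c = 366 − a·389 − b·749 = 527.12.
At (460, 685): z_contact = 63.9 − 196.7 + 527.12 = 394.2 m.
Depth below ground = 480 − 394.2 = 86 m.

86 m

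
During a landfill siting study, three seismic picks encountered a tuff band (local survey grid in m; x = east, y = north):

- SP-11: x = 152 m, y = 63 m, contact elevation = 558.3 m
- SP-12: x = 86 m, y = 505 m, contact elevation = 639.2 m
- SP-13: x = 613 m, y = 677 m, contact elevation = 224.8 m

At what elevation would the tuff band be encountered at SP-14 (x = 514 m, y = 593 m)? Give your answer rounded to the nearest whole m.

Two edge vectors: SP-11→SP-12 = (-66, 442, 80.9), SP-11→SP-13 = (461, 614, -333.5).
Normal n = (SP-11→SP-12) × (SP-11→SP-13) = (-197079.6, 15283.9, -244286).
So ∂z/∂x = −n_x/n_z = −0.80676 and ∂z/∂y = −n_y/n_z = 0.06257.
Intercept c from SP-11: 558.3 + 122.63 − 3.94 = 676.99.
At (514, 593): z = −414.7 + 37.1 + 676.99 = 299.4 m.

299 m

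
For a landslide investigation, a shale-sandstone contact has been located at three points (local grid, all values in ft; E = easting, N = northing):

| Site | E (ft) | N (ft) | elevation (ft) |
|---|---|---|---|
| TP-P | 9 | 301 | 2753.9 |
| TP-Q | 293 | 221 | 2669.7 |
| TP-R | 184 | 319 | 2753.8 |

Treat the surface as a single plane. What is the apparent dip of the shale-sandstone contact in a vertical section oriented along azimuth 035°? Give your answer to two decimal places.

Let the plane be z = a·E + b·N + c.
TP-Q−TP-P: 284a − 80b = −84.2;  TP-R−TP-P: 175a + 18b = −0.1.
Solving gives a = −0.07972, b = 0.76950.
Unit vector along 035° is (sin 35°, cos 35°) = (0.5736, 0.8192).
Slope in that direction = a·(0.5736) + b·(0.8192) = 0.58461.
Apparent dip = arctan|0.58461| = 30.31° (true dip is 37.7°, so apparent ≤ true as expected).

30.31°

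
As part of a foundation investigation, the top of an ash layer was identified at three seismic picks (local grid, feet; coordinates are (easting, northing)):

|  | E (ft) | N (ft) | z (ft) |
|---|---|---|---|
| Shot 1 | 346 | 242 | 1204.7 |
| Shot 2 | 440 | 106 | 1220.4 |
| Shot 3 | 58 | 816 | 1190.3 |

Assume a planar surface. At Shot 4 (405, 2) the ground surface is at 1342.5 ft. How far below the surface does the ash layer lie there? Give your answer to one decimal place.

161.1 ft

Two edge vectors: Shot 1→Shot 2 = (94, -136, 15.7), Shot 1→Shot 3 = (-288, 574, -14.4).
Normal n = (Shot 1→Shot 2) × (Shot 1→Shot 3) = (-7053.4, -3168, 14788).
So ∂z/∂E = −n_x/n_z = 0.47697 and ∂z/∂N = −n_y/n_z = 0.21423.
Intercept c from Shot 1: 1204.7 − 165.03 − 51.84 = 987.83.
At (405, 2): z_contact = 193.17 + 0.43 + 987.83 = 1181.43 ft.
Depth below ground = 1342.5 − 1181.43 = 161.1 ft.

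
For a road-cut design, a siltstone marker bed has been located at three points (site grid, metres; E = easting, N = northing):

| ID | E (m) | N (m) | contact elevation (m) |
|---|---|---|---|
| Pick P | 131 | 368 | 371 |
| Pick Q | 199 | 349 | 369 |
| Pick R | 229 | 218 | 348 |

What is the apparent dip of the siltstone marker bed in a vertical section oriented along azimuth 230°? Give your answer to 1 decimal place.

Let the plane be z = a·E + b·N + c.
Pick Q−Pick P: 68a − 19b = −2;  Pick R−Pick P: 98a − 150b = −23.
Solving gives a = 0.01643, b = 0.16407.
Unit vector along 230° is (sin 230°, cos 230°) = (-0.7660, -0.6428).
Slope in that direction = a·(-0.7660) + b·(-0.6428) = −0.11805.
Apparent dip = arctan|0.11805| = 6.7° (true dip is 9.4°, so apparent ≤ true as expected).

6.7°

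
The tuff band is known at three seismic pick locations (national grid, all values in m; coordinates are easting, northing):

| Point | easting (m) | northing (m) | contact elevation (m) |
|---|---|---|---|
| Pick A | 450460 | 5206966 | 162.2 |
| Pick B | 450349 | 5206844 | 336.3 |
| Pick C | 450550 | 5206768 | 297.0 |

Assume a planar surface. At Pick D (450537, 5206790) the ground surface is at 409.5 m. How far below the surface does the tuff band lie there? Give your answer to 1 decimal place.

Let the plane be z = a·easting + b·northing + c.
Pick B−Pick A: −111a − 122b = 174.1;  Pick C−Pick A: 90a − 198b = 134.8.
Solving gives a = −0.546944596, b = −0.929419261.
Then c = 162.2 − a·450460 − b·5206966 = 5085993.35.
At (450537, 5206790): z_contact = −246418.78 − 4839290.91 + 5085993.35 = 283.66 m.
Depth below ground = 409.5 − 283.66 = 125.8 m.

125.8 m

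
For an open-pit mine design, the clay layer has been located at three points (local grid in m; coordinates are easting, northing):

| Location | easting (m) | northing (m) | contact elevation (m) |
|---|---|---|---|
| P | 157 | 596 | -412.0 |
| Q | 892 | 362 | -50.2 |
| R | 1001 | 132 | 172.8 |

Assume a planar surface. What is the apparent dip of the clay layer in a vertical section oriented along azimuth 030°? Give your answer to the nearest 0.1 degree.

Two edge vectors: P→Q = (735, -234, 361.8), P→R = (844, -464, 584.8).
Normal n = (P→Q) × (P→R) = (31032, -124468.8, -143544).
So ∂z/∂easting = −n_x/n_z = 0.21618 and ∂z/∂northing = −n_y/n_z = −0.86711.
Unit vector along 030° is (sin 30°, cos 30°) = (0.5000, 0.8660).
Slope in that direction = a·(0.5000) + b·(0.8660) = −0.64285.
Apparent dip = arctan|0.64285| = 32.7° (true dip is 41.8°, so apparent ≤ true as expected).

32.7°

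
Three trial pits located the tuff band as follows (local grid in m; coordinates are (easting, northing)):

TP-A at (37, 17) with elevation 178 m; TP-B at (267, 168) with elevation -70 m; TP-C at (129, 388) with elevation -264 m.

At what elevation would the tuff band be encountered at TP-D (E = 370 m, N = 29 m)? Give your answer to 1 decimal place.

Two edge vectors: TP-A→TP-B = (230, 151, -248), TP-A→TP-C = (92, 371, -442).
Normal n = (TP-A→TP-B) × (TP-A→TP-C) = (25266, 78844, 71438).
So ∂z/∂E = −n_x/n_z = −0.35368 and ∂z/∂N = −n_y/n_z = −1.10367.
Intercept c from TP-A: 178 + 13.09 + 18.76 = 209.85.
At (370, 29): z = −130.9 − 32.0 + 209.85 = 47.0 m.

47.0 m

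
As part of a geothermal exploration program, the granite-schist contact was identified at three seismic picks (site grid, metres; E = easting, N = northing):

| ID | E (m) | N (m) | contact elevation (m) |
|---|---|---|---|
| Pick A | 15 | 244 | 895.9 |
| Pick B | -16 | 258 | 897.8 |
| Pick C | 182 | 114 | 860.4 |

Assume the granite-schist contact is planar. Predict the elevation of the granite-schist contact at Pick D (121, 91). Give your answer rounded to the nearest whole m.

Let the plane be z = a·E + b·N + c.
Pick B−Pick A: −31a + 14b = 1.9;  Pick C−Pick A: 167a − 130b = −35.5.
Solving gives a = 0.14775, b = 0.46288.
Then c = 895.9 − a·15 − b·244 = 780.74.
At (121, 91): z = 17.9 + 42.1 + 780.74 = 840.7 m.

841 m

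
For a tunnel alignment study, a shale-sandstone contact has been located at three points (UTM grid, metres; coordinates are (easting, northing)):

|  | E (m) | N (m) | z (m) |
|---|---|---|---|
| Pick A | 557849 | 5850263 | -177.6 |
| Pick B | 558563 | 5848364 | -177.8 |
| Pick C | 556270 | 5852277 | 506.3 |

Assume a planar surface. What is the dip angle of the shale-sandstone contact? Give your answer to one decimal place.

41.6°

Two edge vectors: Pick A→Pick B = (714, -1899, -0.2), Pick A→Pick C = (-1579, 2014, 683.9).
Normal n = (Pick A→Pick B) × (Pick A→Pick C) = (-1298323.3, -487988.8, -1560525).
So ∂z/∂E = −n_x/n_z = −0.83198 and ∂z/∂N = −n_y/n_z = −0.31271.
Gradient magnitude |∇z| = √(a² + b²) = √(0.69219 + 0.09779) = 0.88881.
True dip = arctan(0.88881) = 41.6°, dipping toward ENE (azimuth ≈ 069°).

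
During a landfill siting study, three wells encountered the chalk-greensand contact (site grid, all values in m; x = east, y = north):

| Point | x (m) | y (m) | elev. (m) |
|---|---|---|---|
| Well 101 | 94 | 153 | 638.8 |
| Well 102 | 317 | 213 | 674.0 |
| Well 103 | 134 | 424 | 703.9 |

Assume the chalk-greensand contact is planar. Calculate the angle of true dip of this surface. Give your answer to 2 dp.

Let the plane be z = a·x + b·y + c.
Well 102−Well 101: 223a + 60b = 35.2;  Well 103−Well 101: 40a + 271b = 65.1.
Solving gives a = 0.09707, b = 0.22589.
Gradient magnitude |∇z| = √(a² + b²) = √(0.00942 + 0.05103) = 0.24587.
True dip = arctan(0.24587) = 13.81°, dipping toward SSW (azimuth ≈ 203°).

13.81°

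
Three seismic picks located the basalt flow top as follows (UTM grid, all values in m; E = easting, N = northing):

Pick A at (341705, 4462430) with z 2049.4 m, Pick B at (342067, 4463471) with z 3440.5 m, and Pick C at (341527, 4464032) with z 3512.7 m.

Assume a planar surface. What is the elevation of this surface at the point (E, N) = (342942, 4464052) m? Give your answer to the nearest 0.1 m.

Two edge vectors: Pick A→Pick B = (362, 1041, 1391.1), Pick A→Pick C = (-178, 1602, 1463.3).
Normal n = (Pick A→Pick B) × (Pick A→Pick C) = (-705246.9, -777330.4, 765222).
So ∂z/∂E = −n_x/n_z = 0.921623921 and ∂z/∂N = −n_y/n_z = 1.015823382.
Intercept c from Pick A: 2049.4 − 314923.50 − 4533040.73 = −4845914.84.
At (342942, 4464052): z = 316063.6 + 4534688.4 − 4845914.84 = 4837.1 m.

4837.1 m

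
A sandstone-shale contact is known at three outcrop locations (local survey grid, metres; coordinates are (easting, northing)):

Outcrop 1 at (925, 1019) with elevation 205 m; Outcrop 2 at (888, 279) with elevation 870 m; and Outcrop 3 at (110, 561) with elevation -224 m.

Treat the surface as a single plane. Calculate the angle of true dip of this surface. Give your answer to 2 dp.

Two edge vectors: Outcrop 1→Outcrop 2 = (-37, -740, 665), Outcrop 1→Outcrop 3 = (-815, -458, -429).
Normal n = (Outcrop 1→Outcrop 2) × (Outcrop 1→Outcrop 3) = (622030, -557848, -586154).
So ∂z/∂E = −n_x/n_z = 1.06121 and ∂z/∂N = −n_y/n_z = −0.95171.
Gradient magnitude |∇z| = √(a² + b²) = √(1.12616 + 0.90575) = 1.42545.
True dip = arctan(1.42545) = 54.95°, dipping toward NW (azimuth ≈ 312°).

54.95°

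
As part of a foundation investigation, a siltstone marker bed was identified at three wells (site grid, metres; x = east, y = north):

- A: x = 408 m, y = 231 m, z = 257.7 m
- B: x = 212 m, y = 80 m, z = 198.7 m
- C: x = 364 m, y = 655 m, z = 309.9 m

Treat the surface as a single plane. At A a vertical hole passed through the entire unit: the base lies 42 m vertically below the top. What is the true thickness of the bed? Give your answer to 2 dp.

Let the plane be z = a·x + b·y + c.
B−A: −196a − 151b = −59;  C−A: −44a + 424b = 52.2.
Solving gives a = 0.19091, b = 0.14292.
|∇z| = √(a²+b²) = 0.23848, so dip δ = arctan(0.23848) = 13.41°.
True thickness = vertical thickness × cos δ = 42 × cos 13.41° = 40.85 m.

40.85 m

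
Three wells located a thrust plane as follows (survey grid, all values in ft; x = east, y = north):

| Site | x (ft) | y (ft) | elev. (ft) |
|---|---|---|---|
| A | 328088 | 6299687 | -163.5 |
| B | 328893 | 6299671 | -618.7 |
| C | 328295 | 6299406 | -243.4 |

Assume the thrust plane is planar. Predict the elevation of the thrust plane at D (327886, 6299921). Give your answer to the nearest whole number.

-80 ft

Let the plane be z = a·x + b·y + c.
B−A: 805a − 16b = −455.2;  C−A: 207a − 281b = −79.9.
Solving gives a = −0.56813269, b = −0.13417604.
Then c = -163.5 − a·328088 − b·6299687 = 1031501.07.
At (327886, 6299921): z = −186282.8 − 845298.4 + 1031501.07 = -80.1 ft.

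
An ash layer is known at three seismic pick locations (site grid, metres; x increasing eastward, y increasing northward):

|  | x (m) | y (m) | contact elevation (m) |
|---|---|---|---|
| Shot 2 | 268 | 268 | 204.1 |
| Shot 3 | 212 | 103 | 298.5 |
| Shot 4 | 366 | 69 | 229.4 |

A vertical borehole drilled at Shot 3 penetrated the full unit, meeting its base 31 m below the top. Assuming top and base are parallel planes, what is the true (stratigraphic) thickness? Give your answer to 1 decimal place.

Two edge vectors: Shot 2→Shot 3 = (-56, -165, 94.4), Shot 2→Shot 4 = (98, -199, 25.3).
Normal n = (Shot 2→Shot 3) × (Shot 2→Shot 4) = (14611.1, 10668, 27314).
So ∂z/∂x = −n_x/n_z = −0.53493 and ∂z/∂y = −n_y/n_z = −0.39057.
|∇z| = √(a²+b²) = 0.66234, so dip δ = arctan(0.66234) = 33.52°.
True thickness = vertical thickness × cos δ = 31 × cos 33.52° = 25.8 m.

25.8 m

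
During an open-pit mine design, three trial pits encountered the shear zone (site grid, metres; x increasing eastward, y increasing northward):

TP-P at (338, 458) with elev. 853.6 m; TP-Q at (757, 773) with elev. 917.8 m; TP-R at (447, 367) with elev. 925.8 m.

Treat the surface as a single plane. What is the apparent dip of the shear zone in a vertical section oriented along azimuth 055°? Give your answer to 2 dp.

Two edge vectors: TP-P→TP-Q = (419, 315, 64.2), TP-P→TP-R = (109, -91, 72.2).
Normal n = (TP-P→TP-Q) × (TP-P→TP-R) = (28585.2, -23254, -72464).
So ∂z/∂x = −n_x/n_z = 0.39447 and ∂z/∂y = −n_y/n_z = −0.32090.
Unit vector along 055° is (sin 55°, cos 55°) = (0.8192, 0.5736).
Slope in that direction = a·(0.8192) + b·(0.5736) = 0.13907.
Apparent dip = arctan|0.13907| = 7.92° (true dip is 27.0°, so apparent ≤ true as expected).

7.92°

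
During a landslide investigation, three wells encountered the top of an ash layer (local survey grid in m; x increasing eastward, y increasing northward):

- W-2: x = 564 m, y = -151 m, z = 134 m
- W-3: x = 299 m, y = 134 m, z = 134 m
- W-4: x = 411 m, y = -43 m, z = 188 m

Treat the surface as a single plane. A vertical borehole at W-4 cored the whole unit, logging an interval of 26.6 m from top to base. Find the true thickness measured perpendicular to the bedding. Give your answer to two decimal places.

15.44 m

Two edge vectors: W-2→W-3 = (-265, 285, 0), W-2→W-4 = (-153, 108, 54).
Normal n = (W-2→W-3) × (W-2→W-4) = (15390, 14310, 14985).
So ∂z/∂x = −n_x/n_z = −1.02703 and ∂z/∂y = −n_y/n_z = −0.95495.
|∇z| = √(a²+b²) = 1.40240, so dip δ = arctan(1.40240) = 54.51°.
True thickness = vertical thickness × cos δ = 26.6 × cos 54.51° = 15.44 m.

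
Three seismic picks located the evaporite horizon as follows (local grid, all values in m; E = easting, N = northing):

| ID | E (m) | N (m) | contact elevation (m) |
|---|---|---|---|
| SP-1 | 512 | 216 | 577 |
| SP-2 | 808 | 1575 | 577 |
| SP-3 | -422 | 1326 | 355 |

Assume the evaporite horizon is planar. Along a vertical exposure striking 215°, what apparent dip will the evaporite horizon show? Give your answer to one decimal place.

4.3°

Two edge vectors: SP-1→SP-2 = (296, 1359, 0), SP-1→SP-3 = (-934, 1110, -222).
Normal n = (SP-1→SP-2) × (SP-1→SP-3) = (-301698, 65712, 1597866).
So ∂z/∂E = −n_x/n_z = 0.18881 and ∂z/∂N = −n_y/n_z = −0.04112.
Unit vector along 215° is (sin 215°, cos 215°) = (-0.5736, -0.8192).
Slope in that direction = a·(-0.5736) + b·(-0.8192) = −0.07461.
Apparent dip = arctan|0.07461| = 4.3° (true dip is 10.9°, so apparent ≤ true as expected).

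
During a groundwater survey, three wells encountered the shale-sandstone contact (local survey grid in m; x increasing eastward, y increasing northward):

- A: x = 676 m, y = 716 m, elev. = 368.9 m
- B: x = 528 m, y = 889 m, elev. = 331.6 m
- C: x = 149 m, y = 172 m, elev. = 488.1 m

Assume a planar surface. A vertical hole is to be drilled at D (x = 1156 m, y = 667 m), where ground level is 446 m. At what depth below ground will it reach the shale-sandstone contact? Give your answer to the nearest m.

67 m

Let the plane be z = a·x + b·y + c.
B−A: −148a + 173b = −37.3;  C−A: −527a − 544b = 119.2.
Solving gives a = −0.00192, b = −0.21725.
Then c = 368.9 − a·676 − b·716 = 525.75.
At (1156, 667): z_contact = −2.2 − 144.9 + 525.75 = 378.6 m.
Depth below ground = 446 − 378.6 = 67 m.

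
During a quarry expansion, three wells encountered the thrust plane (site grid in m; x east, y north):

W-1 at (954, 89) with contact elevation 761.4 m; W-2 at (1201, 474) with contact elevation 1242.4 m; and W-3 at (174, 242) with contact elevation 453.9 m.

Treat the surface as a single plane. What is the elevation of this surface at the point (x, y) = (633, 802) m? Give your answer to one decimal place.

Two edge vectors: W-1→W-2 = (247, 385, 481), W-1→W-3 = (-780, 153, -307.5).
Normal n = (W-1→W-2) × (W-1→W-3) = (-191980.5, -299227.5, 338091).
So ∂z/∂x = −n_x/n_z = 0.567837 and ∂z/∂y = −n_y/n_z = 0.885050.
Intercept c from W-1: 761.4 − 541.72 − 78.77 = 140.91.
At (633, 802): z = 359.4 + 709.8 + 140.91 = 1210.2 m.

1210.2 m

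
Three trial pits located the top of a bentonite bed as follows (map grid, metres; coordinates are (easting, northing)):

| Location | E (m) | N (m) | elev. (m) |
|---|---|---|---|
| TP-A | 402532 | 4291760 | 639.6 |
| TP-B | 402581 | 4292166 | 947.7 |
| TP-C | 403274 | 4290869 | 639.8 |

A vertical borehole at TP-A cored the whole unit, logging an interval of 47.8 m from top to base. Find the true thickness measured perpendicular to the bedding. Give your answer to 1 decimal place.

Let the plane be z = a·E + b·N + c.
TP-B−TP-A: 49a + 406b = 308.1;  TP-C−TP-A: 742a − 891b = 0.2.
Solving gives a = 0.79614, b = 0.66278.
|∇z| = √(a²+b²) = 1.03592, so dip δ = arctan(1.03592) = 46.01°.
True thickness = vertical thickness × cos δ = 47.8 × cos 46.01° = 33.2 m.

33.2 m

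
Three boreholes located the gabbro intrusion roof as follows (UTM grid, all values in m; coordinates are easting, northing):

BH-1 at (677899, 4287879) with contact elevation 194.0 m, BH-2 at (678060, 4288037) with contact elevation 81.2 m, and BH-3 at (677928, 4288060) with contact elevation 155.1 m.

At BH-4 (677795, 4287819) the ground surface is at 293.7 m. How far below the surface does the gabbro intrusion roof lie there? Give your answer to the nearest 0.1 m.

Let the plane be z = a·easting + b·northing + c.
BH-2−BH-1: 161a + 158b = −112.8;  BH-3−BH-1: 29a + 181b = −38.9.
Solving gives a = −0.581074148, b = −0.121816849.
Then c = 194 − a·677899 − b·4287879 = 916439.49.
At (677795, 4287819): z_contact = −393849.15 − 522328.60 + 916439.49 = 261.74 m.
Depth below ground = 293.7 − 261.74 = 32.0 m.

32.0 m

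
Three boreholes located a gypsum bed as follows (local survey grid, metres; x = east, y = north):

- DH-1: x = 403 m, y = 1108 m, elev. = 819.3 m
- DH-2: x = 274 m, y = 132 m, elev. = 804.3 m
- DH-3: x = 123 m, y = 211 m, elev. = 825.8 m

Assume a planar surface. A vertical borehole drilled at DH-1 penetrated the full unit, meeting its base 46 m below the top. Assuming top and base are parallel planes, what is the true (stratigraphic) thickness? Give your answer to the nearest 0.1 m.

Let the plane be z = a·x + b·y + c.
DH-2−DH-1: −129a − 976b = −15;  DH-3−DH-1: −280a − 897b = 6.5.
Solving gives a = −0.12565, b = 0.03198.
|∇z| = √(a²+b²) = 0.12966, so dip δ = arctan(0.12966) = 7.39°.
True thickness = vertical thickness × cos δ = 46 × cos 7.39° = 45.6 m.

45.6 m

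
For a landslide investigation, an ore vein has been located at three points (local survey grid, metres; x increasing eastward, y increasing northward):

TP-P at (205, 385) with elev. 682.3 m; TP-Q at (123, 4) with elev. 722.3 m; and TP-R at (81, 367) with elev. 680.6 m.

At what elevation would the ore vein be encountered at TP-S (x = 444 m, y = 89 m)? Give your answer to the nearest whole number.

722 m

Let the plane be z = a·x + b·y + c.
TP-Q−TP-P: −82a − 381b = 40;  TP-R−TP-P: −124a − 18b = −1.7.
Solving gives a = 0.02988, b = −0.11142.
Then c = 682.3 − a·205 − b·385 = 719.07.
At (444, 89): z = 13.3 − 9.9 + 719.07 = 722.4 m.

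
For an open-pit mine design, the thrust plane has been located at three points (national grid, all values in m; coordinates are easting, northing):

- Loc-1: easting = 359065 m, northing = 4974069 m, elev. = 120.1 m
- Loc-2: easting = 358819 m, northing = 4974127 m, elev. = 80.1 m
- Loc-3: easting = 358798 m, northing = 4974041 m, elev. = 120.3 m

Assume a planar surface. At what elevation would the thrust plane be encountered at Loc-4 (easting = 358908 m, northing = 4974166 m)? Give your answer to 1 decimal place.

Two edge vectors: Loc-1→Loc-2 = (-246, 58, -40), Loc-1→Loc-3 = (-267, -28, 0.2).
Normal n = (Loc-1→Loc-2) × (Loc-1→Loc-3) = (-1108.4, 10729.2, 22374).
So ∂z/∂easting = −n_x/n_z = 0.049539644 and ∂z/∂northing = −n_y/n_z = −0.479538750.
Intercept c from Loc-1: 120.1 − 17787.95 + 2385258.83 = 2367590.98.
At (358908, 4974166): z = 17780.2 − 2385305.3 + 2367590.98 = 65.8 m.

65.8 m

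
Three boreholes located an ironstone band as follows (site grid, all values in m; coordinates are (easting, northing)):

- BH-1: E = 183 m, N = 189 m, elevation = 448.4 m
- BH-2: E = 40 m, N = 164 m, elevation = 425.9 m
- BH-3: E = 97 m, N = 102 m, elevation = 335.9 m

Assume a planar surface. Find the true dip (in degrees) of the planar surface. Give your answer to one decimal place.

Two edge vectors: BH-1→BH-2 = (-143, -25, -22.5), BH-1→BH-3 = (-86, -87, -112.5).
Normal n = (BH-1→BH-2) × (BH-1→BH-3) = (855, -14152.5, 10291).
So ∂z/∂E = −n_x/n_z = −0.08308 and ∂z/∂N = −n_y/n_z = 1.37523.
Gradient magnitude |∇z| = √(a² + b²) = √(0.00690 + 1.89126) = 1.37774.
True dip = arctan(1.37774) = 54.0°, dipping toward S (azimuth ≈ 177°).

54.0°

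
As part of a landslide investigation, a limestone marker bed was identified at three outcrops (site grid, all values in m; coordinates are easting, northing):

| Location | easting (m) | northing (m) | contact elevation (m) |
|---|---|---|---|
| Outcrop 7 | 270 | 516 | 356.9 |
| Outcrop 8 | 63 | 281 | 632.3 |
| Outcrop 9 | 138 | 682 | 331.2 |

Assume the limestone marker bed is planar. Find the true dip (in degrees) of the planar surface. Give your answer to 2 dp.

41.35°

Let the plane be z = a·easting + b·northing + c.
Outcrop 8−Outcrop 7: −207a − 235b = 275.4;  Outcrop 9−Outcrop 7: −132a + 166b = −25.7.
Solving gives a = −0.60685, b = −0.63737.
Gradient magnitude |∇z| = √(a² + b²) = √(0.36826 + 0.40624) = 0.88006.
True dip = arctan(0.88006) = 41.35°, dipping toward NE (azimuth ≈ 044°).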